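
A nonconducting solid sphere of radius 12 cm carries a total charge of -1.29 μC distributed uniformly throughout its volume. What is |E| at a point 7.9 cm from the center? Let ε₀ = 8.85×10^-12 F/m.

E = 5.30×10^5 V/m

Symmetry ⇒ E = E(r) r̂. Gaussian sphere of radius r = 7.9 cm (r < R).
For a uniform sphere the enclosed fraction is (r/R)³, so Q_enc = (-1.29 μC)(0.079/0.12)³ = -3.681×10^-7 C.
Applying ∮E·dA = Q_enc/ε₀ with Φ = E(4πr²):
E = |Q_enc|/(4πε₀r²) = (3.681×10^-7)/(4π·8.85×10^-12·(0.079)²) = 5.30×10^5 N/C.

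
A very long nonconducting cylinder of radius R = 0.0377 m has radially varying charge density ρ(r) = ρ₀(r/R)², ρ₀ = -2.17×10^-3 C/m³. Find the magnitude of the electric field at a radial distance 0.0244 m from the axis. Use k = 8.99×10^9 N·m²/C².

E ≈ 6.26e5 V/m

Choose a coaxial cylinder of radius r = 0.0244 m (arbitrary length L) as the Gaussian surface (r < R).
Integrating ρ over the cross-section to radius r: λ_enc = (2πρ₀/R²) ∫₀^r r'^3 dr' = 2πρ₀ r^4/(4·R²) = -8.501e-7 C/m.
By Gauss's law (flux through the curved wall only), E·2πrL = λ_enc L/ε₀.
E = 2k|λ_enc|/r = 2(8.99×10^9)(8.501e-7)/(0.0244) = 6.26e5 N/C.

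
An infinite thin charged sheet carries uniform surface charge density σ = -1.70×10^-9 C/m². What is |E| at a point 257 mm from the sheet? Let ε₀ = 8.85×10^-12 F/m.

The symmetry is planar: E is normal to the sheet and the same magnitude on both sides. Take a pillbox straddling the sheet with end-cap area A.
Flux Φ = 2EA and Q_enc = σA, so 2EA = σA/ε₀ ⇒ E = |σ|/(2ε₀), independent of distance.
E = |σ|/(2ε₀) = (1.70e-9)/(2·8.85×10^-12) = 96 N/C.

E ≈ 96 N/C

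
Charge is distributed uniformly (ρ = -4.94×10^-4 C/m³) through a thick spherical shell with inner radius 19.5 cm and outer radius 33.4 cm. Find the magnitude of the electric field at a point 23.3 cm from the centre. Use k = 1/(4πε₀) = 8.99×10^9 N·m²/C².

|E| ≈ 1.79×10^6 N/C

By spherical symmetry E is radial; choose a Gaussian sphere of radius r = 23.3 cm (within the shell material, 19.5 cm < r < 33.4 cm).
Only the shell between 19.5 cm and r is enclosed: Q_enc = ρ·(4π/3)(r³ − a³) = (-4.94e-4)·(4π/3)·((0.233)³ − (0.195)³) = -1.083×10^-5 C.
Gauss's law: E·4πr² = Q_enc/ε₀.
E = k|Q_enc|/r² = (8.99×10^9)(1.083×10^-5)/(0.233)² = 1.79×10^6 N/C.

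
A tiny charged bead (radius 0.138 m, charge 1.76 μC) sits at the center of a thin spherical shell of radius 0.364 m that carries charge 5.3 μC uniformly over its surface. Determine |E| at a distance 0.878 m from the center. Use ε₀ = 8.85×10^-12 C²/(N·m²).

E = 8.23×10^4 N/C

Symmetry ⇒ E = E(r) r̂. Gaussian sphere of radius r = 0.878 m (r > 0.364 m, enclosing both).
Q_enc = (1.76 μC) + (5.3 μC) = 7.06×10^-6 C.
Applying ∮E·dA = Q_enc/ε₀ with Φ = E(4πr²):
E = |Q_enc|/(4πε₀r²) = (7.06×10^-6)/(4π·8.85×10^-12·(0.878)²) = 8.23×10^4 N/C.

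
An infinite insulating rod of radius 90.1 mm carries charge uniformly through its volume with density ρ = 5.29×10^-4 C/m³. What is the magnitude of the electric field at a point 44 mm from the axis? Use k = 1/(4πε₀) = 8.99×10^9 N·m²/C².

|E| ≈ 1.31×10^6 V/m

By cylindrical symmetry E is radial; use a coaxial Gaussian cylinder of radius 44 mm and length L (r < R).
Charge inside radius r per length L is ρ·πr²·L, so λ_enc = ρπr² = 3.217×10^-6 C/m.
Applying ∮E·dA = Q_enc/ε₀ with the end caps contributing no flux:
E = 2k|λ_enc|/r = 2(8.99×10^9)(3.217×10^-6)/(0.044) = 1.31×10^6 N/C.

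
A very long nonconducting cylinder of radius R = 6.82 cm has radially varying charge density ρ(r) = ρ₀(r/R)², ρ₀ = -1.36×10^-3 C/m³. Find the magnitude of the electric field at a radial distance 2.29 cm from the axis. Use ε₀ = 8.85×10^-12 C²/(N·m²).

E ≈ 9.92×10^4 N/C

Coaxial Gaussian cylinder, radius r = 2.29 cm, length L (r < R).
λ_enc = ∫₀^r ρ(r')·2πr' dr' = (2πρ₀/R²)·r^4/4 = -1.263×10^-7 C/m.
By Gauss's law (flux through the curved wall only), E·2πrL = λ_enc L/ε₀.
E = |λ_enc|/(2πε₀r) = (1.263e-7)/(2π·8.85×10^-12·0.0229) = 9.92×10^4 N/C.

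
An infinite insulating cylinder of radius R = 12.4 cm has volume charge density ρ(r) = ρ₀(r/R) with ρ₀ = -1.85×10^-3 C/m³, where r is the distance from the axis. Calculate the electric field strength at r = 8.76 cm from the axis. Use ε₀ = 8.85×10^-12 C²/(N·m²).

4.31×10^6 V/m

By cylindrical symmetry E is radial; use a coaxial Gaussian cylinder of radius 8.76 cm and length L (r < R).
λ_enc = ∫₀^r ρ(r')·2πr' dr' = (2πρ₀/R)·r^3/3 = -2.10×10^-5 C/m.
Gauss's law: E·2πrL = λ_enc L/ε₀.
E = |λ_enc|/(2πε₀r) = (2.10×10^-5)/(2π·8.85×10^-12·0.0876) = 4.31×10^6 N/C.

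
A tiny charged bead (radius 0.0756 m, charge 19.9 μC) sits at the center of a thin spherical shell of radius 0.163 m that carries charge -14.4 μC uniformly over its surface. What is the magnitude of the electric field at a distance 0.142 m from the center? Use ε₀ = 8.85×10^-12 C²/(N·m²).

Symmetry ⇒ E = E(r) r̂. Gaussian sphere of radius r = 0.142 m (between the bodies, 0.0756 m < r < 0.163 m).
The shell at 0.163 m lies outside the Gaussian surface, so Q_enc = 19.9 μC = 1.99×10^-5 C.
Since E is radial and uniform over the Gaussian sphere, Φ = E·4πr² = Q_enc/ε₀.
E = |Q_enc|/(4πε₀r²) = (1.99×10^-5)/(4π·8.85×10^-12·(0.142)²) = 8.87e6 N/C.

E = 8.87e6 N/C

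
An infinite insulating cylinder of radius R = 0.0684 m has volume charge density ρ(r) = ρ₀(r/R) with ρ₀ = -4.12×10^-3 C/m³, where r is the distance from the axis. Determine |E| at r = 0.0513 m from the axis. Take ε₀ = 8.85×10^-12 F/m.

Choose a coaxial cylinder of radius r = 0.0513 m (arbitrary length L) as the Gaussian surface (r < R).
λ_enc = ∫₀^r ρ(r')·2πr' dr' = (2πρ₀/R)·r^3/3 = -1.703e-5 C/m.
By Gauss's law (flux through the curved wall only), E·2πrL = λ_enc L/ε₀.
E = |λ_enc|/(2πε₀r) = (1.703e-5)/(2π·8.85×10^-12·0.0513) = 5.97×10^6 N/C.

E ≈ 5.97×10^6 N/C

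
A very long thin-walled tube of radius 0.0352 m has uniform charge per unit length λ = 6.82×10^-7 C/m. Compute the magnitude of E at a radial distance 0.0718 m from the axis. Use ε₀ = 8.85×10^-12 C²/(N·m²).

E ≈ 1.71×10^5 V/m

Choose a coaxial cylinder of radius r = 0.0718 m (arbitrary length L) as the Gaussian surface (r > 0.0352 m).
The full line charge is enclosed: λ_enc = 6.82×10^-7 C/m.
Applying ∮E·dA = Q_enc/ε₀ with the end caps contributing no flux:
E = |λ_enc|/(2πε₀r) = (6.82×10^-7)/(2π·8.85×10^-12·0.0718) = 1.71e5 N/C.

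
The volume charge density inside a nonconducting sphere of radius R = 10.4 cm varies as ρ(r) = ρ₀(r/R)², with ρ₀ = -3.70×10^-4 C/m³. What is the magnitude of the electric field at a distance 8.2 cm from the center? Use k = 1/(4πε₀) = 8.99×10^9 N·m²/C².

Use a concentric Gaussian sphere at r = 8.2 cm (r < R).
Q_enc = ∫₀^r ρ(r')·4πr'² dr' = (4πρ₀/R²) ∫₀^r r'^4 dr' = 4πρ₀ r^5/(5·R²) = -3.187e-7 C.
Applying ∮E·dA = Q_enc/ε₀ with Φ = E(4πr²):
E = k|Q_enc|/r² = (8.99×10^9)(3.187×10^-7)/(0.082)² = 4.26×10^5 N/C.

|E| = 4.26×10^5 N/C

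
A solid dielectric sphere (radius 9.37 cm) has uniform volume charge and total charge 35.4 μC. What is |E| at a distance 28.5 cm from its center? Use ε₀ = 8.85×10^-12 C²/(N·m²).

Symmetry ⇒ E = E(r) r̂. Gaussian sphere of radius r = 28.5 cm (r > R, so the entire charge is enclosed).
Q_enc = 35.4 μC = 3.54×10^-5 C.
Applying ∮E·dA = Q_enc/ε₀ with Φ = E(4πr²):
E = |Q_enc|/(4πε₀r²) = (3.54e-5)/(4π·8.85×10^-12·(0.285)²) = 3.92×10^6 N/C.

E ≈ 3.92×10^6 N/C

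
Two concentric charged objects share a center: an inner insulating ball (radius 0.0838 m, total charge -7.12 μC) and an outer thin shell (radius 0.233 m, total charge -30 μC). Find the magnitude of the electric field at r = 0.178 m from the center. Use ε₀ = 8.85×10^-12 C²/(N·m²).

|E| = 2.02×10^6 N/C

By spherical symmetry E is radial; choose a Gaussian sphere of radius r = 0.178 m (between the bodies, 0.0838 m < r < 0.233 m).
Only the inner charge is enclosed; the outer shell contributes nothing inside itself. Q_enc = -7.12 μC = -7.12×10^-6 C.
Applying ∮E·dA = Q_enc/ε₀ with Φ = E(4πr²):
E = |Q_enc|/(4πε₀r²) = (7.12e-6)/(4π·8.85×10^-12·(0.178)²) = 2.02×10^6 N/C.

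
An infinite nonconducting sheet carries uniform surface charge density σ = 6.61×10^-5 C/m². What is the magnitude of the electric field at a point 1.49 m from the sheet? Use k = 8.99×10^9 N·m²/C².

The symmetry is planar: E is normal to the sheet and the same magnitude on both sides. Take a pillbox straddling the sheet with end-cap area A.
Only the two end caps contribute flux: Φ = 2EA. With Q_enc = σA, Gauss's law gives E = |σ|/(2ε₀).
E = 2πk|σ| = 2π(8.99×10^9)(6.61×10^-5) = 3.73e6 N/C.

3.73×10^6 N/C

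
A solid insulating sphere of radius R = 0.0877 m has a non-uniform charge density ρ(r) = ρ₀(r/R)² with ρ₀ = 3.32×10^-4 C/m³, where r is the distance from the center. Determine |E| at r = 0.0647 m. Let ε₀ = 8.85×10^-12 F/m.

2.64×10^5 N/C

By spherical symmetry E is radial; choose a Gaussian sphere of radius r = 0.0647 m (r < R).
Q_enc = ∫₀^r ρ(r')·4πr'² dr' = (4πρ₀/R²) ∫₀^r r'^4 dr' = 4πρ₀ r^5/(5·R²) = 1.23×10^-7 C.
Since E is radial and uniform over the Gaussian sphere, Φ = E·4πr² = Q_enc/ε₀.
E = |Q_enc|/(4πε₀r²) = (1.23×10^-7)/(4π·8.85×10^-12·(0.0647)²) = 2.64×10^5 N/C.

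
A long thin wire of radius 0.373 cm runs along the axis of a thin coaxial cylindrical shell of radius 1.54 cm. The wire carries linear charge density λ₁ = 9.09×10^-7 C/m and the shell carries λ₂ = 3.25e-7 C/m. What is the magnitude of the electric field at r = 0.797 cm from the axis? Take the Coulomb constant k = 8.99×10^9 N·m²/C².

|E| ≈ 2.05×10^6 N/C

Choose a coaxial cylinder of radius r = 0.797 cm (arbitrary length L) as the Gaussian surface (between the conductors, 0.373 cm < r < 1.54 cm).
Only the inner wire is enclosed; the outer shell contributes nothing inside itself. λ_enc = λ₁ = 9.09×10^-7 C/m.
Applying ∮E·dA = Q_enc/ε₀ with the end caps contributing no flux:
E = 2k|λ_enc|/r = 2(8.99×10^9)(9.09×10^-7)/(0.00797) = 2.05e6 N/C.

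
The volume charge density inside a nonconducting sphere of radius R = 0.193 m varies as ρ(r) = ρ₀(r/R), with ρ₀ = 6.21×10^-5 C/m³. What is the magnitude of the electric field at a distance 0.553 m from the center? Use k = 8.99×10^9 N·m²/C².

4.12e4 N/C

Take a concentric spherical Gaussian surface of radius r = 0.553 m (r > R, all charge enclosed).
Q_enc = 4π ∫₀^R ρ₀(r'/R)^1 r'² dr' = 4πρ₀R³/4 = 1.403×10^-6 C.
Gauss's law: E·4πr² = Q_enc/ε₀.
E = k|Q_enc|/r² = (8.99×10^9)(1.403×10^-6)/(0.553)² = 4.12×10^4 N/C.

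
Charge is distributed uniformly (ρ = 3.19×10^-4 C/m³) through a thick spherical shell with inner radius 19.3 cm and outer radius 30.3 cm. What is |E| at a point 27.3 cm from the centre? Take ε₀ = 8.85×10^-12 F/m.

2.12×10^6 N/C

By spherical symmetry E is radial; choose a Gaussian sphere of radius r = 27.3 cm (within the shell material, 19.3 cm < r < 30.3 cm).
Only the shell between 19.3 cm and r is enclosed: Q_enc = ρ·(4π/3)(r³ − a³) = (3.19×10^-4)·(4π/3)·((0.273)³ − (0.193)³) = 1.758e-5 C.
Applying ∮E·dA = Q_enc/ε₀ with Φ = E(4πr²):
E = |Q_enc|/(4πε₀r²) = (1.758e-5)/(4π·8.85×10^-12·(0.273)²) = 2.12e6 N/C.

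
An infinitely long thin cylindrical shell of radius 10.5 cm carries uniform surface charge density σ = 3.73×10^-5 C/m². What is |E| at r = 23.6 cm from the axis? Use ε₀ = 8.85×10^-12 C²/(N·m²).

Take a coaxial cylindrical Gaussian surface of radius r = 23.6 cm and length L (r > 10.5 cm).
The whole shell is enclosed: λ_enc = σ·2πR = (3.73×10^-5)·2π·(0.105) = 2.461e-5 C/m.
Applying ∮E·dA = Q_enc/ε₀ with the end caps contributing no flux:
E = |λ_enc|/(2πε₀r) = (2.461×10^-5)/(2π·8.85×10^-12·0.236) = 1.88×10^6 N/C.

E = 1.88×10^6 V/m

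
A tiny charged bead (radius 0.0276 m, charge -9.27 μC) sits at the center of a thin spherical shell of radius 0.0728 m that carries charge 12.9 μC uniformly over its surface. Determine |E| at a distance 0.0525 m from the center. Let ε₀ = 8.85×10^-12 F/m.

|E| ≈ 3.02×10^7 N/C

Use a concentric Gaussian sphere at r = 0.0525 m (between the bodies, 0.0276 m < r < 0.0728 m).
The shell at 0.0728 m lies outside the Gaussian surface, so Q_enc = -9.27 μC = -9.27×10^-6 C.
By Gauss's law, ∮E·dA = E·4πr² = Q_enc/ε₀.
E = |Q_enc|/(4πε₀r²) = (9.27×10^-6)/(4π·8.85×10^-12·(0.0525)²) = 3.02×10^7 N/C.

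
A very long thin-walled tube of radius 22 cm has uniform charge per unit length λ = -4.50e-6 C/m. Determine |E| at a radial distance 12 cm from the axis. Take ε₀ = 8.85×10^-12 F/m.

|E| = 0 V/m

Coaxial Gaussian cylinder, radius r = 12 cm, length L (r < 22 cm, inside the shell).
No charge is enclosed, so Gauss's law gives E·2πrL = 0 ⇒ E = 0.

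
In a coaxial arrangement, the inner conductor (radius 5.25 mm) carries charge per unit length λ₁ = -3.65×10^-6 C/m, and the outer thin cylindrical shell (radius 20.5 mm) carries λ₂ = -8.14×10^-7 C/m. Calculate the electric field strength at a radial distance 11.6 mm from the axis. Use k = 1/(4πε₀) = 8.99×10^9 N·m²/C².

Take a coaxial cylindrical Gaussian surface of radius r = 11.6 mm and length L (between the conductors, 5.25 mm < r < 20.5 mm).
Only the inner wire is enclosed; the outer shell contributes nothing inside itself. λ_enc = λ₁ = -3.65e-6 C/m.
Applying ∮E·dA = Q_enc/ε₀ with the end caps contributing no flux:
E = 2k|λ_enc|/r = 2(8.99×10^9)(3.65e-6)/(0.0116) = 5.66×10^6 N/C.

|E| ≈ 5.66×10^6 V/m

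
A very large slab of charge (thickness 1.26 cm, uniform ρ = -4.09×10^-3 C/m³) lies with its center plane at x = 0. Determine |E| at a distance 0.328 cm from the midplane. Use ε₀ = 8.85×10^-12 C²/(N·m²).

E = 1.52×10^6 N/C

By symmetry E is perpendicular to the slab. A Gaussian pillbox from −0.328 cm to +0.328 cm (face area A) lies entirely within the slab.
Q_enc = ρ·(2x)·A and flux = 2EA, so 2EA = 2ρxA/ε₀ ⇒ E = |ρ|x/ε₀.
E = (4.09×10^-3)(0.00328)/(8.85×10^-12) = 1.52e6 N/C.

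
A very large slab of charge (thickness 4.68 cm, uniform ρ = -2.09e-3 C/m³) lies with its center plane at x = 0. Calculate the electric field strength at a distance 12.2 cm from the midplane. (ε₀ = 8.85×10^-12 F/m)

E = 5.53×10^6 N/C

The point |x| = 12.2 cm lies outside the slab (half-thickness 0.0234 m). A symmetric pillbox spanning the full slab encloses Q_enc = ρ·d·A.
Flux = 2EA ⇒ E = |ρ|d/(2ε₀), independent of distance outside.
E = (2.09×10^-3)(0.0468)/(2·8.85×10^-12) = 5.53e6 N/C.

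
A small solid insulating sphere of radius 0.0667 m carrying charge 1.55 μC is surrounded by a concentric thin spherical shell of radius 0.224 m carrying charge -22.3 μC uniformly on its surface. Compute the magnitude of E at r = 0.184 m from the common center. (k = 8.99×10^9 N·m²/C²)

Take a concentric spherical Gaussian surface of radius r = 0.184 m (between the bodies, 0.0667 m < r < 0.224 m).
Only the inner charge is enclosed; the outer shell contributes nothing inside itself. Q_enc = 1.55 μC = 1.55×10^-6 C.
By Gauss's law, ∮E·dA = E·4πr² = Q_enc/ε₀.
E = k|Q_enc|/r² = (8.99×10^9)(1.55×10^-6)/(0.184)² = 4.12×10^5 N/C.

|E| ≈ 4.12×10^5 V/m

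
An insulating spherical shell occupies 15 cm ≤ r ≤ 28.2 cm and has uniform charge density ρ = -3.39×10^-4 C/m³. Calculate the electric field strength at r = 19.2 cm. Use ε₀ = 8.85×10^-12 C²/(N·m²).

Symmetry ⇒ E = E(r) r̂. Gaussian sphere of radius r = 19.2 cm (within the shell material, 15 cm < r < 28.2 cm).
Enclosed charge is the volume from a to r: Q_enc = (4π/3)ρ(r³ − a³) = -5.258e-6 C.
Since E is radial and uniform over the Gaussian sphere, Φ = E·4πr² = Q_enc/ε₀.
E = |Q_enc|/(4πε₀r²) = (5.258×10^-6)/(4π·8.85×10^-12·(0.192)²) = 1.28e6 N/C.

E = 1.28×10^6 V/m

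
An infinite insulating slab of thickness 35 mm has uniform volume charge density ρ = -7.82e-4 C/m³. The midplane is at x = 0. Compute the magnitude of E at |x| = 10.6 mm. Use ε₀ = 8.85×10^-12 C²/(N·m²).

By symmetry E is perpendicular to the slab. A Gaussian pillbox from −10.6 mm to +10.6 mm (face area A) lies entirely within the slab.
Q_enc = ρ·(2x)·A and flux = 2EA, so 2EA = 2ρxA/ε₀ ⇒ E = |ρ|x/ε₀.
E = (7.82×10^-4)(0.0106)/(8.85×10^-12) = 9.37×10^5 N/C.

E = 9.37×10^5 N/C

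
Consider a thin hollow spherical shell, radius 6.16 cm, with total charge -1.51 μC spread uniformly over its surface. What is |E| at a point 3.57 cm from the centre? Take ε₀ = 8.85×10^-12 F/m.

Take a concentric spherical Gaussian surface of radius r = 3.57 cm (inside the shell, r < 6.16 cm).
No charge lies within this surface, so Q_enc = 0 and Gauss's law gives E·4πr² = 0 ⇒ E = 0.

E = 0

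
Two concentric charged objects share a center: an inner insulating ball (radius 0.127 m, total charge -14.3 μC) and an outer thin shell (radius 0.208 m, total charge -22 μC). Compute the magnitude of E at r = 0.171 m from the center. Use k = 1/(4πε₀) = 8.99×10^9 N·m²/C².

Use a concentric Gaussian sphere at r = 0.171 m (between the bodies, 0.127 m < r < 0.208 m).
The shell at 0.208 m lies outside the Gaussian surface, so Q_enc = -14.3 μC = -1.43e-5 C.
Gauss's law: E·4πr² = Q_enc/ε₀.
E = k|Q_enc|/r² = (8.99×10^9)(1.43e-5)/(0.171)² = 4.40×10^6 N/C.

4.40e6 V/m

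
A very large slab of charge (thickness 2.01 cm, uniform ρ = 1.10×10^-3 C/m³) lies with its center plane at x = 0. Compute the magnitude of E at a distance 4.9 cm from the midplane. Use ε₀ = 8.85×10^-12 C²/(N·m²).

The point |x| = 4.9 cm lies outside the slab (half-thickness 0.01005 m). A symmetric pillbox spanning the full slab encloses Q_enc = ρ·d·A.
Flux = 2EA ⇒ E = |ρ|d/(2ε₀), independent of distance outside.
E = (1.10×10^-3)(0.0201)/(2·8.85×10^-12) = 1.25e6 N/C.

1.25×10^6 N/C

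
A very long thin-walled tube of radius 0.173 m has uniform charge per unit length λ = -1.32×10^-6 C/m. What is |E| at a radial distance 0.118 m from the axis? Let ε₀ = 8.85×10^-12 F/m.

Choose a coaxial cylinder of radius r = 0.118 m (arbitrary length L) as the Gaussian surface (r < 0.173 m, inside the shell).
All the surface charge lies outside this cylinder: Q_enc = 0, hence E = 0.

E = 0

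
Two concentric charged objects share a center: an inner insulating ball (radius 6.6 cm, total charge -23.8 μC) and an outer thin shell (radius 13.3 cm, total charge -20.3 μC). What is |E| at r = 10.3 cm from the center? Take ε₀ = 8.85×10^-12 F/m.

2.02×10^7 N/C

Use a concentric Gaussian sphere at r = 10.3 cm (between the bodies, 6.6 cm < r < 13.3 cm).
Only the inner charge is enclosed; the outer shell contributes nothing inside itself. Q_enc = -23.8 μC = -2.38e-5 C.
Since E is radial and uniform over the Gaussian sphere, Φ = E·4πr² = Q_enc/ε₀.
E = |Q_enc|/(4πε₀r²) = (2.38×10^-5)/(4π·8.85×10^-12·(0.103)²) = 2.02×10^7 N/C.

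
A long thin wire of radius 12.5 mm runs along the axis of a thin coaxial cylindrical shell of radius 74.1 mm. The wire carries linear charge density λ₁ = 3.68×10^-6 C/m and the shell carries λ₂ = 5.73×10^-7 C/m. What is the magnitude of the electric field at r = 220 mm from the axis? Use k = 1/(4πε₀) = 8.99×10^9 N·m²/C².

|E| = 3.48×10^5 V/m

Choose a coaxial cylinder of radius r = 220 mm (arbitrary length L) as the Gaussian surface (r > 74.1 mm, enclosing both).
λ_enc = λ₁ + λ₂ = (3.68e-6) + (5.73×10^-7) = 4.253e-6 C/m.
Since E is radial and uniform over the curved surface, Φ = E·2πrL = Q_enc/ε₀ = λ_enc L/ε₀.
E = 2k|λ_enc|/r = 2(8.99×10^9)(4.253×10^-6)/(0.22) = 3.48e5 N/C.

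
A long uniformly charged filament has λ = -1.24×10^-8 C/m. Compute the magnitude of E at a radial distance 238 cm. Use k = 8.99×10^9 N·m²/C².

93.7 V/m

Coaxial Gaussian cylinder, radius r = 238 cm, length L.
Q_enc = λL, so λ_enc = -1.24e-8 C/m.
Applying ∮E·dA = Q_enc/ε₀ with the end caps contributing no flux:
E = 2k|λ_enc|/r = 2(8.99×10^9)(1.24×10^-8)/(2.38) = 93.7 N/C.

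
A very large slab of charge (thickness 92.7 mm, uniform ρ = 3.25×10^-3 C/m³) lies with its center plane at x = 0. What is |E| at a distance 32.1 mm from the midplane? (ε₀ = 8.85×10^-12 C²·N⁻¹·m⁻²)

E = 1.18×10^7 N/C

By symmetry E is perpendicular to the slab. A Gaussian pillbox from −32.1 mm to +32.1 mm (face area A) lies entirely within the slab.
Q_enc = ρ·(2x)·A and flux = 2EA, so 2EA = 2ρxA/ε₀ ⇒ E = |ρ|x/ε₀.
E = (3.25×10^-3)(0.0321)/(8.85×10^-12) = 1.18e7 N/C.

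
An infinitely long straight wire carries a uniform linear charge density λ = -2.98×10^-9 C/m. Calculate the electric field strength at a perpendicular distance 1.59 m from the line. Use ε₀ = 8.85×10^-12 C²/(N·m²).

|E| = 33.7 N/C

Take a coaxial cylindrical Gaussian surface of radius r = 1.59 m and length L.
Q_enc = λL, so λ_enc = -2.98×10^-9 C/m.
Applying ∮E·dA = Q_enc/ε₀ with the end caps contributing no flux:
E = |λ_enc|/(2πε₀r) = (2.98e-9)/(2π·8.85×10^-12·1.59) = 33.7 N/C.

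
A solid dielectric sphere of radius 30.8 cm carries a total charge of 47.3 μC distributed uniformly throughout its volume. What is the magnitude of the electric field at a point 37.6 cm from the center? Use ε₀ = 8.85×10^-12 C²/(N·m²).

Symmetry ⇒ E = E(r) r̂. Gaussian sphere of radius r = 37.6 cm (r > R, so the entire charge is enclosed).
Q_enc = 47.3 μC = 4.73×10^-5 C.
Gauss's law: E·4πr² = Q_enc/ε₀.
E = |Q_enc|/(4πε₀r²) = (4.73e-5)/(4π·8.85×10^-12·(0.376)²) = 3.01×10^6 N/C.

|E| = 3.01×10^6 V/m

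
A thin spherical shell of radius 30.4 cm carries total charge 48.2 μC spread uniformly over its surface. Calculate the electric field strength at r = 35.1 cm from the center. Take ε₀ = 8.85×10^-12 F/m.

Symmetry ⇒ E = E(r) r̂. Gaussian sphere of radius r = 35.1 cm (r > 30.4 cm).
The entire shell is enclosed: Q_enc = 4.82e-5 C.
Applying ∮E·dA = Q_enc/ε₀ with Φ = E(4πr²):
E = |Q_enc|/(4πε₀r²) = (4.82×10^-5)/(4π·8.85×10^-12·(0.351)²) = 3.52×10^6 N/C.

|E| = 3.52×10^6 V/m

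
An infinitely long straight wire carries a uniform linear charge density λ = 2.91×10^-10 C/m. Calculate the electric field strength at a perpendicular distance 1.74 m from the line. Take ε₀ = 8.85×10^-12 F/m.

3.01 V/m

Coaxial Gaussian cylinder, radius r = 1.74 m, length L.
Q_enc = λL, so λ_enc = 2.91×10^-10 C/m.
By Gauss's law (flux through the curved wall only), E·2πrL = λ_enc L/ε₀.
E = |λ_enc|/(2πε₀r) = (2.91e-10)/(2π·8.85×10^-12·1.74) = 3.01 N/C.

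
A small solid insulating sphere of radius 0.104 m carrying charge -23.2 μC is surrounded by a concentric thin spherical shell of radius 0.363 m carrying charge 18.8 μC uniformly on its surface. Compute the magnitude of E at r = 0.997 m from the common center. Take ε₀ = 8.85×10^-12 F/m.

Use a concentric Gaussian sphere at r = 0.997 m (r > 0.363 m, enclosing both).
Q_enc = (-23.2 μC) + (18.8 μC) = -4.40×10^-6 C.
Applying ∮E·dA = Q_enc/ε₀ with Φ = E(4πr²):
E = |Q_enc|/(4πε₀r²) = (4.40×10^-6)/(4π·8.85×10^-12·(0.997)²) = 3.98×10^4 N/C.

|E| = 3.98e4 V/m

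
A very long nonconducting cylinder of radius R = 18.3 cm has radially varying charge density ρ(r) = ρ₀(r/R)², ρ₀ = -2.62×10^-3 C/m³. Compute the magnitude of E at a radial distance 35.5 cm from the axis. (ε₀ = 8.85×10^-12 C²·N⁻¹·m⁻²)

6.98×10^6 N/C

Coaxial Gaussian cylinder, radius r = 35.5 cm, length L (r > R, full charge per length enclosed).
λ_enc = 2π ∫₀^R ρ₀(r'/R)^2 r' dr' = 2πρ₀R²/4 = -1.378×10^-4 C/m.
Since E is radial and uniform over the curved surface, Φ = E·2πrL = Q_enc/ε₀ = λ_enc L/ε₀.
E = |λ_enc|/(2πε₀r) = (1.378e-4)/(2π·8.85×10^-12·0.355) = 6.98e6 N/C.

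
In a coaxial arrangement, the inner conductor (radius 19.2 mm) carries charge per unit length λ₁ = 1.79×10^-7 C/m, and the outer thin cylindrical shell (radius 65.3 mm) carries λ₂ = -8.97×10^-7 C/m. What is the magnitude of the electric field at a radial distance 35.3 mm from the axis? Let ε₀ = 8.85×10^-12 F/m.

Take a coaxial cylindrical Gaussian surface of radius r = 35.3 mm and length L (between the conductors, 19.2 mm < r < 65.3 mm).
The shell at 65.3 mm lies outside the Gaussian surface, so λ_enc = λ₁ = 1.79e-7 C/m.
By Gauss's law (flux through the curved wall only), E·2πrL = λ_enc L/ε₀.
E = |λ_enc|/(2πε₀r) = (1.79×10^-7)/(2π·8.85×10^-12·0.0353) = 9.12e4 N/C.

|E| ≈ 9.12×10^4 N/C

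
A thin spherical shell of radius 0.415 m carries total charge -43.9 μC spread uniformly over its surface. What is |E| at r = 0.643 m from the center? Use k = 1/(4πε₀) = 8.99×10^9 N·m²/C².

E = 9.55×10^5 N/C

By spherical symmetry E is radial; choose a Gaussian sphere of radius r = 0.643 m (r > 0.415 m).
The entire shell is enclosed: Q_enc = -4.39×10^-5 C.
By Gauss's law, ∮E·dA = E·4πr² = Q_enc/ε₀.
E = k|Q_enc|/r² = (8.99×10^9)(4.39×10^-5)/(0.643)² = 9.55×10^5 N/C.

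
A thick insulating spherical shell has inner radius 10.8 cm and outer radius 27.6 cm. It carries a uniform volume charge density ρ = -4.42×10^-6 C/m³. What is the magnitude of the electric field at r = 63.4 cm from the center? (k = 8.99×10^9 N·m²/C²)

|E| ≈ 8.18e3 N/C

Take a concentric spherical Gaussian surface of radius r = 63.4 cm (r > 27.6 cm, enclosing the whole shell).
Q_enc = ρ·(4π/3)(b³ − a³) = (-4.42×10^-6)·(4π/3)·((0.276)³ − (0.108)³) = -3.659×10^-7 C.
By Gauss's law, ∮E·dA = E·4πr² = Q_enc/ε₀.
E = k|Q_enc|/r² = (8.99×10^9)(3.659e-7)/(0.634)² = 8.18×10^3 N/C.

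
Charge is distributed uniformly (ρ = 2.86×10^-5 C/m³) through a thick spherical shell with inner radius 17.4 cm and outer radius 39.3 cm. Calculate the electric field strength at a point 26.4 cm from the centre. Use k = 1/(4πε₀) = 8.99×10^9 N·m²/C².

Symmetry ⇒ E = E(r) r̂. Gaussian sphere of radius r = 26.4 cm (within the shell material, 17.4 cm < r < 39.3 cm).
Only the shell between 17.4 cm and r is enclosed: Q_enc = ρ·(4π/3)(r³ − a³) = (2.86×10^-5)·(4π/3)·((0.264)³ − (0.174)³) = 1.573×10^-6 C.
By Gauss's law, ∮E·dA = E·4πr² = Q_enc/ε₀.
E = k|Q_enc|/r² = (8.99×10^9)(1.573×10^-6)/(0.264)² = 2.03e5 N/C.

|E| = 2.03×10^5 V/m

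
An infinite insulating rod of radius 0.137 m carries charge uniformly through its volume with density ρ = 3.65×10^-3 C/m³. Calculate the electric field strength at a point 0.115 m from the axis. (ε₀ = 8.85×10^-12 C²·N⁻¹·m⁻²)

Coaxial Gaussian cylinder, radius r = 0.115 m, length L (r < R).
Enclosed charge per unit length: λ_enc = ρ·πr² = (3.65×10^-3)π(0.115)² = 1.516×10^-4 C/m.
Since E is radial and uniform over the curved surface, Φ = E·2πrL = Q_enc/ε₀ = λ_enc L/ε₀.
E = |λ_enc|/(2πε₀r) = (1.516×10^-4)/(2π·8.85×10^-12·0.115) = 2.37e7 N/C.

2.37×10^7 N/C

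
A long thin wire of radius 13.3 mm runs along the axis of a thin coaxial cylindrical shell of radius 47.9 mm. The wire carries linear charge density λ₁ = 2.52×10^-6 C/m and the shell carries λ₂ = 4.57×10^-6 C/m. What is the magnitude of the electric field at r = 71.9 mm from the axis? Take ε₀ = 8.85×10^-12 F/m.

E ≈ 1.77×10^6 N/C

Take a coaxial cylindrical Gaussian surface of radius r = 71.9 mm and length L (r > 47.9 mm, enclosing both).
λ_enc = λ₁ + λ₂ = (2.52×10^-6) + (4.57e-6) = 7.09×10^-6 C/m.
Gauss's law: E·2πrL = λ_enc L/ε₀.
E = |λ_enc|/(2πε₀r) = (7.09×10^-6)/(2π·8.85×10^-12·0.0719) = 1.77e6 N/C.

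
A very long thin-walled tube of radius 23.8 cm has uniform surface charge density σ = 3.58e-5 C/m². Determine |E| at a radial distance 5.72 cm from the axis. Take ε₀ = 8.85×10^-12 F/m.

Choose a coaxial cylinder of radius r = 5.72 cm (arbitrary length L) as the Gaussian surface (r < 23.8 cm, inside the shell).
No charge is enclosed, so Gauss's law gives E·2πrL = 0 ⇒ E = 0.

E = 0 (no enclosed charge)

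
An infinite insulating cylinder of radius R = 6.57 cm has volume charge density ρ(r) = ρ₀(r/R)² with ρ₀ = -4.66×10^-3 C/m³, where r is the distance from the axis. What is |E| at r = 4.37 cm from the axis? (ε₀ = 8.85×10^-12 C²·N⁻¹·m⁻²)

2.55e6 N/C

By cylindrical symmetry E is radial; use a coaxial Gaussian cylinder of radius 4.37 cm and length L (r < R).
Integrating ρ over the cross-section to radius r: λ_enc = (2πρ₀/R²) ∫₀^r r'^3 dr' = 2πρ₀ r^4/(4·R²) = -6.184×10^-6 C/m.
By Gauss's law (flux through the curved wall only), E·2πrL = λ_enc L/ε₀.
E = |λ_enc|/(2πε₀r) = (6.184×10^-6)/(2π·8.85×10^-12·0.0437) = 2.55e6 N/C.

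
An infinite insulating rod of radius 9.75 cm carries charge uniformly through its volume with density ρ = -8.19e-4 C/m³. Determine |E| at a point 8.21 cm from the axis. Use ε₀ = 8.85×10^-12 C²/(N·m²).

3.80e6 N/C

By cylindrical symmetry E is radial; use a coaxial Gaussian cylinder of radius 8.21 cm and length L (r < R).
Enclosed charge per unit length: λ_enc = ρ·πr² = (-8.19×10^-4)π(0.0821)² = -1.734e-5 C/m.
Since E is radial and uniform over the curved surface, Φ = E·2πrL = Q_enc/ε₀ = λ_enc L/ε₀.
E = |λ_enc|/(2πε₀r) = (1.734×10^-5)/(2π·8.85×10^-12·0.0821) = 3.80×10^6 N/C.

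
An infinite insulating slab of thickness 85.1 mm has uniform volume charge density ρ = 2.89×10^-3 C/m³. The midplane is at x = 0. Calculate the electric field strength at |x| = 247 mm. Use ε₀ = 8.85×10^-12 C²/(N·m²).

E ≈ 1.39e7 V/m

The point |x| = 247 mm lies outside the slab (half-thickness 0.04255 m). A symmetric pillbox spanning the full slab encloses Q_enc = ρ·d·A.
Flux = 2EA ⇒ E = |ρ|d/(2ε₀), independent of distance outside.
E = (2.89×10^-3)(0.0851)/(2·8.85×10^-12) = 1.39e7 N/C.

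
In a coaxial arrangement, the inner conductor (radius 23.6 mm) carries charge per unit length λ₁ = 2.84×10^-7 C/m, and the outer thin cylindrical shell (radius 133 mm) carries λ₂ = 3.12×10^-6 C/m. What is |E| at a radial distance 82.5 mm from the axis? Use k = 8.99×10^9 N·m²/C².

By cylindrical symmetry E is radial; use a coaxial Gaussian cylinder of radius 82.5 mm and length L (between the conductors, 23.6 mm < r < 133 mm).
Only the inner wire is enclosed; the outer shell contributes nothing inside itself. λ_enc = λ₁ = 2.84×10^-7 C/m.
Gauss's law: E·2πrL = λ_enc L/ε₀.
E = 2k|λ_enc|/r = 2(8.99×10^9)(2.84×10^-7)/(0.0825) = 6.19×10^4 N/C.

E = 6.19e4 V/m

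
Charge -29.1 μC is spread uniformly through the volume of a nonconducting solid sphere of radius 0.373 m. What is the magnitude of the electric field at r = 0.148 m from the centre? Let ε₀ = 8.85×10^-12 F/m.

Symmetry ⇒ E = E(r) r̂. Gaussian sphere of radius r = 0.148 m (r < R).
Only the charge within r is enclosed: Q_enc = Q·(r/R)³ = (-29.1 μC)·(0.148 m/0.373 m)³ = -1.818e-6 C.
By Gauss's law, ∮E·dA = E·4πr² = Q_enc/ε₀.
E = |Q_enc|/(4πε₀r²) = (1.818×10^-6)/(4π·8.85×10^-12·(0.148)²) = 7.46e5 N/C.

|E| ≈ 7.46e5 N/C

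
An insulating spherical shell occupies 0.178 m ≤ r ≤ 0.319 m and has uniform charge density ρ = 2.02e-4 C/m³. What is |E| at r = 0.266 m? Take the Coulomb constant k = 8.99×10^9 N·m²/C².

By spherical symmetry E is radial; choose a Gaussian sphere of radius r = 0.266 m (within the shell material, 0.178 m < r < 0.319 m).
Only the shell between 0.178 m and r is enclosed: Q_enc = ρ·(4π/3)(r³ − a³) = (2.02×10^-4)·(4π/3)·((0.266)³ − (0.178)³) = 1.115×10^-5 C.
By Gauss's law, ∮E·dA = E·4πr² = Q_enc/ε₀.
E = k|Q_enc|/r² = (8.99×10^9)(1.115e-5)/(0.266)² = 1.42e6 N/C.

|E| = 1.42e6 V/m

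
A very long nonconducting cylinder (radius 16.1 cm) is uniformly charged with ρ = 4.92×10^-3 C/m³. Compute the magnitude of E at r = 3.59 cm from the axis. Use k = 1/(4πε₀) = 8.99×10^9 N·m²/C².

Coaxial Gaussian cylinder, radius r = 3.59 cm, length L (r < R).
Charge inside radius r per length L is ρ·πr²·L, so λ_enc = ρπr² = 1.992×10^-5 C/m.
Gauss's law: E·2πrL = λ_enc L/ε₀.
E = 2k|λ_enc|/r = 2(8.99×10^9)(1.992×10^-5)/(0.0359) = 9.98×10^6 N/C.

E ≈ 9.98e6 V/m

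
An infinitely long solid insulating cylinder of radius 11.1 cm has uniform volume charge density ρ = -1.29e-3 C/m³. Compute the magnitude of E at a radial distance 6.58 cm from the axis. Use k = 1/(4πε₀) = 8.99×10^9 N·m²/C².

Coaxial Gaussian cylinder, radius r = 6.58 cm, length L (r < R).
Charge inside radius r per length L is ρ·πr²·L, so λ_enc = ρπr² = -1.755×10^-5 C/m.
Gauss's law: E·2πrL = λ_enc L/ε₀.
E = 2k|λ_enc|/r = 2(8.99×10^9)(1.755e-5)/(0.0658) = 4.79×10^6 N/C.

E = 4.79e6 V/m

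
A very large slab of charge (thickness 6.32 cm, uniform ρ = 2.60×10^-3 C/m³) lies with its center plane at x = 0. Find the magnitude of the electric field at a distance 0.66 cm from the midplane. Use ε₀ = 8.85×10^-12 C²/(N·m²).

1.94×10^6 N/C

By symmetry E is perpendicular to the slab. A Gaussian pillbox from −0.66 cm to +0.66 cm (face area A) lies entirely within the slab.
Q_enc = ρ·(2x)·A and flux = 2EA, so 2EA = 2ρxA/ε₀ ⇒ E = |ρ|x/ε₀.
E = (2.60e-3)(0.0066)/(8.85×10^-12) = 1.94e6 N/C.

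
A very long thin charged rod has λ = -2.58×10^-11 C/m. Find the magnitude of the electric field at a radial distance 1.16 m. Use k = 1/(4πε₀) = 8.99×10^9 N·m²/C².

0.4 V/m

Choose a coaxial cylinder of radius r = 1.16 m (arbitrary length L) as the Gaussian surface.
Q_enc = λL, so λ_enc = -2.58×10^-11 C/m.
Applying ∮E·dA = Q_enc/ε₀ with the end caps contributing no flux:
E = 2k|λ_enc|/r = 2(8.99×10^9)(2.58×10^-11)/(1.16) = 0.4 N/C.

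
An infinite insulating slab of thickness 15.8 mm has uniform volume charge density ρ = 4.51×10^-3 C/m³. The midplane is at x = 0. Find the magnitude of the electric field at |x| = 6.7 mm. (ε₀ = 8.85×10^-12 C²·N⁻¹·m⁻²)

By symmetry E is perpendicular to the slab. A Gaussian pillbox from −6.7 mm to +6.7 mm (face area A) lies entirely within the slab.
Q_enc = ρ·(2x)·A and flux = 2EA, so 2EA = 2ρxA/ε₀ ⇒ E = |ρ|x/ε₀.
E = (4.51e-3)(0.0067)/(8.85×10^-12) = 3.41e6 N/C.

E ≈ 3.41e6 N/C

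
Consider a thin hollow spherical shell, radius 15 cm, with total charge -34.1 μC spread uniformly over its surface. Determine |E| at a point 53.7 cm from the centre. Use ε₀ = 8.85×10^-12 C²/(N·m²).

By spherical symmetry E is radial; choose a Gaussian sphere of radius r = 53.7 cm (r > 15 cm).
The entire shell is enclosed: Q_enc = -3.41×10^-5 C.
Applying ∮E·dA = Q_enc/ε₀ with Φ = E(4πr²):
E = |Q_enc|/(4πε₀r²) = (3.41e-5)/(4π·8.85×10^-12·(0.537)²) = 1.06×10^6 N/C.

|E| = 1.06e6 V/m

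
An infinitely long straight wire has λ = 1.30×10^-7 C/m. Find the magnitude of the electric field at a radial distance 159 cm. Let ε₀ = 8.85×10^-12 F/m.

E = 1.47×10^3 V/m

Take a coaxial cylindrical Gaussian surface of radius r = 159 cm and length L.
Q_enc = λL, so λ_enc = 1.30×10^-7 C/m.
By Gauss's law (flux through the curved wall only), E·2πrL = λ_enc L/ε₀.
E = |λ_enc|/(2πε₀r) = (1.30×10^-7)/(2π·8.85×10^-12·1.59) = 1.47×10^3 N/C.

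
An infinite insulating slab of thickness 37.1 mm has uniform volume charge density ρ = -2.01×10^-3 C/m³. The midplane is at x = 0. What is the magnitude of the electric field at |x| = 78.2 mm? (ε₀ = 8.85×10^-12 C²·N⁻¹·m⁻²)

|E| ≈ 4.21×10^6 V/m

The point |x| = 78.2 mm lies outside the slab (half-thickness 0.01855 m). A symmetric pillbox spanning the full slab encloses Q_enc = ρ·d·A.
Flux = 2EA ⇒ E = |ρ|d/(2ε₀), independent of distance outside.
E = (2.01×10^-3)(0.0371)/(2·8.85×10^-12) = 4.21×10^6 N/C.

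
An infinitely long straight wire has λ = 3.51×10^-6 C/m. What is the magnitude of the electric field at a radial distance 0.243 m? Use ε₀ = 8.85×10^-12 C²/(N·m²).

By cylindrical symmetry E is radial; use a coaxial Gaussian cylinder of radius 0.243 m and length L.
Q_enc = λL, so λ_enc = 3.51e-6 C/m.
Since E is radial and uniform over the curved surface, Φ = E·2πrL = Q_enc/ε₀ = λ_enc L/ε₀.
E = |λ_enc|/(2πε₀r) = (3.51×10^-6)/(2π·8.85×10^-12·0.243) = 2.60e5 N/C.

|E| ≈ 2.60×10^5 V/m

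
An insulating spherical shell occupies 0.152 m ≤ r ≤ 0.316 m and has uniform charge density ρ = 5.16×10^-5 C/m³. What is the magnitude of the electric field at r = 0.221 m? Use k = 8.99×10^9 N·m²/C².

Use a concentric Gaussian sphere at r = 0.221 m (within the shell material, 0.152 m < r < 0.316 m).
Only the shell between 0.152 m and r is enclosed: Q_enc = ρ·(4π/3)(r³ − a³) = (5.16×10^-5)·(4π/3)·((0.221)³ − (0.152)³) = 1.574×10^-6 C.
Since E is radial and uniform over the Gaussian sphere, Φ = E·4πr² = Q_enc/ε₀.
E = k|Q_enc|/r² = (8.99×10^9)(1.574e-6)/(0.221)² = 2.90×10^5 N/C.

|E| = 2.90e5 V/m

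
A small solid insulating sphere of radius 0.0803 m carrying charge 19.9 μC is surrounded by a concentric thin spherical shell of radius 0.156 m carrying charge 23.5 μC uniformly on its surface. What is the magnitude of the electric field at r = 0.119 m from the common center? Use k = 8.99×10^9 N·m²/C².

Take a concentric spherical Gaussian surface of radius r = 0.119 m (between the bodies, 0.0803 m < r < 0.156 m).
The shell at 0.156 m lies outside the Gaussian surface, so Q_enc = 19.9 μC = 1.99e-5 C.
Gauss's law: E·4πr² = Q_enc/ε₀.
E = k|Q_enc|/r² = (8.99×10^9)(1.99e-5)/(0.119)² = 1.26×10^7 N/C.

1.26×10^7 N/C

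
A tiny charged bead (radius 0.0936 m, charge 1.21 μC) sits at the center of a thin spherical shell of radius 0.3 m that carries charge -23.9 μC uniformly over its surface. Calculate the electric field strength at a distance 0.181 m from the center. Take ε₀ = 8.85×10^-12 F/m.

3.32×10^5 N/C

Take a concentric spherical Gaussian surface of radius r = 0.181 m (between the bodies, 0.0936 m < r < 0.3 m).
The shell at 0.3 m lies outside the Gaussian surface, so Q_enc = 1.21 μC = 1.21e-6 C.
Gauss's law: E·4πr² = Q_enc/ε₀.
E = |Q_enc|/(4πε₀r²) = (1.21e-6)/(4π·8.85×10^-12·(0.181)²) = 3.32×10^5 N/C.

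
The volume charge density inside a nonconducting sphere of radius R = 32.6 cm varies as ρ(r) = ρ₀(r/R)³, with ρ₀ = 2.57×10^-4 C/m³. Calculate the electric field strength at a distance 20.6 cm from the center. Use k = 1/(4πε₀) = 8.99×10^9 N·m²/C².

Use a concentric Gaussian sphere at r = 20.6 cm (r < R).
Integrate the density: Q_enc = 4π ∫₀^r ρ₀(r'/R)^3 r'² dr' = 4πρ₀ r^6/(6·R³) = 1.187e-6 C.
Gauss's law: E·4πr² = Q_enc/ε₀.
E = k|Q_enc|/r² = (8.99×10^9)(1.187×10^-6)/(0.206)² = 2.52e5 N/C.

E = 2.52e5 V/m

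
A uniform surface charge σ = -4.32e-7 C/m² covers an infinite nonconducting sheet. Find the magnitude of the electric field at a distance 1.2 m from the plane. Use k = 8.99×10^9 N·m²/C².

|E| = 2.44×10^4 N/C

By planar symmetry E is perpendicular to the sheet and uniform; use a Gaussian pillbox with flat faces of area A on each side of the sheet.
Flux Φ = 2EA and Q_enc = σA, so 2EA = σA/ε₀ ⇒ E = |σ|/(2ε₀), independent of distance.
E = 2πk|σ| = 2π(8.99×10^9)(4.32×10^-7) = 2.44×10^4 N/C.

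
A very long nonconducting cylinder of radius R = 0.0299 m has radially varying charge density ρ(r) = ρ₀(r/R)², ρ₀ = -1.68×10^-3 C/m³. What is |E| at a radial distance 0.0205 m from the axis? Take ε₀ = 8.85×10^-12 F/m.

By cylindrical symmetry E is radial; use a coaxial Gaussian cylinder of radius 0.0205 m and length L (r < R).
λ_enc = ∫₀^r ρ(r')·2πr' dr' = (2πρ₀/R²)·r^4/4 = -5.213×10^-7 C/m.
Applying ∮E·dA = Q_enc/ε₀ with the end caps contributing no flux:
E = |λ_enc|/(2πε₀r) = (5.213×10^-7)/(2π·8.85×10^-12·0.0205) = 4.57e5 N/C.

|E| ≈ 4.57×10^5 N/C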